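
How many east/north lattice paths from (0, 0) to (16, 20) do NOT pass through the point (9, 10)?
Number of paths = 5511304766

Total paths from (0, 0) to (16, 20): C(36, 16) = 7307872110. Paths through (9, 10): (paths (0, 0) → (9, 10)) × (paths (9, 10) → (16, 20)) = C(19, 9) · C(17, 7) = 92378 · 19448 = 1796567344. Avoidance count = 7307872110 − 1796567344 = 5511304766.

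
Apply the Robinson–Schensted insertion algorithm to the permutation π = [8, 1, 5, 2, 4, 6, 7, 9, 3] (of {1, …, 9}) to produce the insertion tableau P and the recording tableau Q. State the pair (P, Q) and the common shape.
P = [1, 2, 3, 6, 7, 9] / [4] / [5] / [8];  Q = [1, 3, 5, 6, 7, 8] / [2] / [4] / [9];  common shape = (6, 1, 1, 1)

Row-insert the values π_1, π_2, … into P one at a time, bumping the leftmost entry strictly greater than the inserted value down to the next row. The recording tableau Q records, in position (i, j), the step at which that cell was added to P.
  Insert 8 (step 1): P = [8];  Q = [1]
  Insert 1 (step 2): P = [1] / [8];  Q = [1] / [2]
  Insert 5 (step 3): P = [1, 5] / [8];  Q = [1, 3] / [2]
  Insert 2 (step 4): P = [1, 2] / [5] / [8];  Q = [1, 3] / [2] / [4]
  Insert 4 (step 5): P = [1, 2, 4] / [5] / [8];  Q = [1, 3, 5] / [2] / [4]
  Insert 6 (step 6): P = [1, 2, 4, 6] / [5] / [8];  Q = [1, 3, 5, 6] / [2] / [4]
  Insert 7 (step 7): P = [1, 2, 4, 6, 7] / [5] / [8];  Q = [1, 3, 5, 6, 7] / [2] / [4]
  Insert 9 (step 8): P = [1, 2, 4, 6, 7, 9] / [5] / [8];  Q = [1, 3, 5, 6, 7, 8] / [2] / [4]
  Insert 3 (step 9): P = [1, 2, 3, 6, 7, 9] / [4] / [5] / [8];  Q = [1, 3, 5, 6, 7, 8] / [2] / [4] / [9]
Final shape: (6, 1, 1, 1).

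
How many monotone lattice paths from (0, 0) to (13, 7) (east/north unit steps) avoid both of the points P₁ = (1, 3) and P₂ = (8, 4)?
Number of paths = 44312

Inclusion–exclusion. Total paths: C(20, 13) = 77520. Through P₁: C(4, 1)·C(16, 12) = 7280. Through P₂: C(12, 8)·C(8, 5) = 27720. Since P₁ is strictly southwest of P₂, a monotone path through both must visit P₁ then P₂; paths through both = C(4, 1)·C(8, 7)·C(8, 5) = 1792. Avoid both = 77520 − 7280 − 27720 + 1792 = 44312.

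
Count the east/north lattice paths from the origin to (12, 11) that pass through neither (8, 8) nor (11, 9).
Number of paths = 552188

Inclusion–exclusion. Total paths: C(23, 12) = 1352078. Through P₁: C(16, 8)·C(7, 4) = 450450. Through P₂: C(20, 11)·C(3, 1) = 503880. Since P₁ is strictly southwest of P₂, a monotone path through both must visit P₁ then P₂; paths through both = C(16, 8)·C(4, 3)·C(3, 1) = 154440. Avoid both = 1352078 − 450450 − 503880 + 154440 = 552188.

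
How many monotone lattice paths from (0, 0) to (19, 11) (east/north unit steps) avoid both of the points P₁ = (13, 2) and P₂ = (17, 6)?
Number of paths = 52136238

Inclusion–exclusion. Total paths: C(30, 19) = 54627300. Through P₁: C(15, 13)·C(15, 6) = 525525. Through P₂: C(23, 17)·C(7, 2) = 2119887. Since P₁ is strictly southwest of P₂, a monotone path through both must visit P₁ then P₂; paths through both = C(15, 13)·C(8, 4)·C(7, 2) = 154350. Avoid both = 54627300 − 525525 − 2119887 + 154350 = 52136238.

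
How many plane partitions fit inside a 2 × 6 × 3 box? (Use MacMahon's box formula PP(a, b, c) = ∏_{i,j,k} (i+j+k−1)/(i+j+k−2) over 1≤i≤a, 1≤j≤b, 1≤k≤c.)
PP(2, 6, 3) = 2520

Evaluate the triple product over i = 1..2, j = 1..6, k = 1..3. The factors are (2/1) · (3/2) · (4/3) · (3/2) · (4/3) · (5/4) · (4/3) · (5/4) · … (36 factors total). The numerators and denominators telescope so the product is an integer; carrying out the multiplication exactly gives PP(2, 6, 3) = 2520.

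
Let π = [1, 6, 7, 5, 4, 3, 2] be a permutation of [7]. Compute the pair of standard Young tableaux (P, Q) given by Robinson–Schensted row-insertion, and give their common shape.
P = [1, 2, 7] / [3] / [4] / [5] / [6];  Q = [1, 2, 3] / [4] / [5] / [6] / [7];  common shape = (3, 1, 1, 1, 1)

Row-insert the values π_1, π_2, … into P one at a time, bumping the leftmost entry strictly greater than the inserted value down to the next row. The recording tableau Q records, in position (i, j), the step at which that cell was added to P.
  Insert 1 (step 1): P = [1];  Q = [1]
  Insert 6 (step 2): P = [1, 6];  Q = [1, 2]
  Insert 7 (step 3): P = [1, 6, 7];  Q = [1, 2, 3]
  Insert 5 (step 4): P = [1, 5, 7] / [6];  Q = [1, 2, 3] / [4]
  Insert 4 (step 5): P = [1, 4, 7] / [5] / [6];  Q = [1, 2, 3] / [4] / [5]
  Insert 3 (step 6): P = [1, 3, 7] / [4] / [5] / [6];  Q = [1, 2, 3] / [4] / [5] / [6]
  Insert 2 (step 7): P = [1, 2, 7] / [3] / [4] / [5] / [6];  Q = [1, 2, 3] / [4] / [5] / [6] / [7]
Final shape: (3, 1, 1, 1, 1).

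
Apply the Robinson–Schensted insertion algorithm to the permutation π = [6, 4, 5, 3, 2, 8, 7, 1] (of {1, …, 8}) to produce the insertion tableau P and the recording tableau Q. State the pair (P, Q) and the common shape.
P = [1, 5, 7] / [2, 8] / [3] / [4] / [6];  Q = [1, 3, 6] / [2, 7] / [4] / [5] / [8];  common shape = (3, 2, 1, 1, 1)

Row-insert the values π_1, π_2, … into P one at a time, bumping the leftmost entry strictly greater than the inserted value down to the next row. The recording tableau Q records, in position (i, j), the step at which that cell was added to P.
  Insert 6 (step 1): P = [6];  Q = [1]
  Insert 4 (step 2): P = [4] / [6];  Q = [1] / [2]
  Insert 5 (step 3): P = [4, 5] / [6];  Q = [1, 3] / [2]
  Insert 3 (step 4): P = [3, 5] / [4] / [6];  Q = [1, 3] / [2] / [4]
  Insert 2 (step 5): P = [2, 5] / [3] / [4] / [6];  Q = [1, 3] / [2] / [4] / [5]
  Insert 8 (step 6): P = [2, 5, 8] / [3] / [4] / [6];  Q = [1, 3, 6] / [2] / [4] / [5]
  Insert 7 (step 7): P = [2, 5, 7] / [3, 8] / [4] / [6];  Q = [1, 3, 6] / [2, 7] / [4] / [5]
  Insert 1 (step 8): P = [1, 5, 7] / [2, 8] / [3] / [4] / [6];  Q = [1, 3, 6] / [2, 7] / [4] / [5] / [8]
Final shape: (3, 2, 1, 1, 1).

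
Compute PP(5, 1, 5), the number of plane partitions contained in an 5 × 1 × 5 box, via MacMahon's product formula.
PP(5, 1, 5) = 252

Evaluate the triple product over i = 1..5, j = 1..1, k = 1..5. The factors are (2/1) · (3/2) · (4/3) · (5/4) · (6/5) · (3/2) · (4/3) · (5/4) · … (25 factors total). The numerators and denominators telescope so the product is an integer; carrying out the multiplication exactly gives PP(5, 1, 5) = 252.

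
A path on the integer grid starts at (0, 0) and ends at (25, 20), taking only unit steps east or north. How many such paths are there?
Number of paths = 3169870830126

A monotone lattice path from (0, 0) to (25, 20) consists of 25 east steps and 20 north steps in some order, so it is determined by which 25 of the 45 steps are east. The count is C(45, 25) = 3169870830126.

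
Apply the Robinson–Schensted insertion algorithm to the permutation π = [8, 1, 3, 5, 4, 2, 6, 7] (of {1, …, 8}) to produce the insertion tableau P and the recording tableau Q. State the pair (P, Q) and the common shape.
P = [1, 2, 4, 6, 7] / [3] / [5] / [8];  Q = [1, 3, 4, 7, 8] / [2] / [5] / [6];  common shape = (5, 1, 1, 1)

Row-insert the values π_1, π_2, … into P one at a time, bumping the leftmost entry strictly greater than the inserted value down to the next row. The recording tableau Q records, in position (i, j), the step at which that cell was added to P.
  Insert 8 (step 1): P = [8];  Q = [1]
  Insert 1 (step 2): P = [1] / [8];  Q = [1] / [2]
  Insert 3 (step 3): P = [1, 3] / [8];  Q = [1, 3] / [2]
  Insert 5 (step 4): P = [1, 3, 5] / [8];  Q = [1, 3, 4] / [2]
  Insert 4 (step 5): P = [1, 3, 4] / [5] / [8];  Q = [1, 3, 4] / [2] / [5]
  Insert 2 (step 6): P = [1, 2, 4] / [3] / [5] / [8];  Q = [1, 3, 4] / [2] / [5] / [6]
  Insert 6 (step 7): P = [1, 2, 4, 6] / [3] / [5] / [8];  Q = [1, 3, 4, 7] / [2] / [5] / [6]
  Insert 7 (step 8): P = [1, 2, 4, 6, 7] / [3] / [5] / [8];  Q = [1, 3, 4, 7, 8] / [2] / [5] / [6]
Final shape: (5, 1, 1, 1).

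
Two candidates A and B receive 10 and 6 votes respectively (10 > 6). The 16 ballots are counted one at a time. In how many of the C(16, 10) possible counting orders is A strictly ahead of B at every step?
Strict-lead orderings = 2002

Total orderings of the 16 votes with 10 for A: C(16, 10) = 8008. By the Bertrand ballot formula (Cycle Lemma / reflection principle), the number of orderings in which A is strictly ahead of B throughout is (p − q)/(p + q) · C(p + q, p) = (10 − 6)/(10 + 6) · 8008 = 2002.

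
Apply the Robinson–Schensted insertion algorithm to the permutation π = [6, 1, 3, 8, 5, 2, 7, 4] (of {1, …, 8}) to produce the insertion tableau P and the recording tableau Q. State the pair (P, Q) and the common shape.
P = [1, 2, 4, 7] / [3, 5] / [6, 8];  Q = [1, 3, 4, 7] / [2, 5] / [6, 8];  common shape = (4, 2, 2)

Row-insert the values π_1, π_2, … into P one at a time, bumping the leftmost entry strictly greater than the inserted value down to the next row. The recording tableau Q records, in position (i, j), the step at which that cell was added to P.
  Insert 6 (step 1): P = [6];  Q = [1]
  Insert 1 (step 2): P = [1] / [6];  Q = [1] / [2]
  Insert 3 (step 3): P = [1, 3] / [6];  Q = [1, 3] / [2]
  Insert 8 (step 4): P = [1, 3, 8] / [6];  Q = [1, 3, 4] / [2]
  Insert 5 (step 5): P = [1, 3, 5] / [6, 8];  Q = [1, 3, 4] / [2, 5]
  Insert 2 (step 6): P = [1, 2, 5] / [3, 8] / [6];  Q = [1, 3, 4] / [2, 5] / [6]
  Insert 7 (step 7): P = [1, 2, 5, 7] / [3, 8] / [6];  Q = [1, 3, 4, 7] / [2, 5] / [6]
  Insert 4 (step 8): P = [1, 2, 4, 7] / [3, 5] / [6, 8];  Q = [1, 3, 4, 7] / [2, 5] / [6, 8]
Final shape: (4, 2, 2).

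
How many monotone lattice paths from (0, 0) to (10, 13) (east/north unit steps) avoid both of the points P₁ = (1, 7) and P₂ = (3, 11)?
Number of paths = 1095242

Inclusion–exclusion. Total paths: C(23, 10) = 1144066. Through P₁: C(8, 1)·C(15, 9) = 40040. Through P₂: C(14, 3)·C(9, 7) = 13104. Since P₁ is strictly southwest of P₂, a monotone path through both must visit P₁ then P₂; paths through both = C(8, 1)·C(6, 2)·C(9, 7) = 4320. Avoid both = 1144066 − 40040 − 13104 + 4320 = 1095242.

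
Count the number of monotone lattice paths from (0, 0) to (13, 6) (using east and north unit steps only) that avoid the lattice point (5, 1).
Number of paths = 19410

Total paths from (0, 0) to (13, 6): C(19, 13) = 27132. Paths through (5, 1): (paths (0, 0) → (5, 1)) × (paths (5, 1) → (13, 6)) = C(6, 5) · C(13, 8) = 6 · 1287 = 7722. Avoidance count = 27132 − 7722 = 19410.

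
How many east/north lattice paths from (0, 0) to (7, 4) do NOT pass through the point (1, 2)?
Number of paths = 246

Total paths from (0, 0) to (7, 4): C(11, 7) = 330. Paths through (1, 2): (paths (0, 0) → (1, 2)) × (paths (1, 2) → (7, 4)) = C(3, 1) · C(8, 6) = 3 · 28 = 84. Avoidance count = 330 − 84 = 246.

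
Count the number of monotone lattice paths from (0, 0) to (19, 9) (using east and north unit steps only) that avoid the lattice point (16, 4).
Number of paths = 6635580

Total paths from (0, 0) to (19, 9): C(28, 19) = 6906900. Paths through (16, 4): (paths (0, 0) → (16, 4)) × (paths (16, 4) → (19, 9)) = C(20, 16) · C(8, 3) = 4845 · 56 = 271320. Avoidance count = 6906900 − 271320 = 6635580.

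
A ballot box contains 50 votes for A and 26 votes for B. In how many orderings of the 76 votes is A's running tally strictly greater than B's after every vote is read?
Strict-lead orderings = 48543274284137440272

Total orderings of the 76 votes with 50 for A: C(76, 50) = 153720368566435227528. By the Bertrand ballot formula (Cycle Lemma / reflection principle), the number of orderings in which A is strictly ahead of B throughout is (p − q)/(p + q) · C(p + q, p) = (50 − 26)/(50 + 26) · 153720368566435227528 = 48543274284137440272.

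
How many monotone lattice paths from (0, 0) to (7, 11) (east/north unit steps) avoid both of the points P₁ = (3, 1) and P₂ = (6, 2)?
Number of paths = 27700

Inclusion–exclusion. Total paths: C(18, 7) = 31824. Through P₁: C(4, 3)·C(14, 4) = 4004. Through P₂: C(8, 6)·C(10, 1) = 280. Since P₁ is strictly southwest of P₂, a monotone path through both must visit P₁ then P₂; paths through both = C(4, 3)·C(4, 3)·C(10, 1) = 160. Avoid both = 31824 − 4004 − 280 + 160 = 27700.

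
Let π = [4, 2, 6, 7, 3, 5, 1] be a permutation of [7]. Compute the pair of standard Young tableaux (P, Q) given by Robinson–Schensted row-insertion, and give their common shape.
P = [1, 3, 5] / [2, 6, 7] / [4];  Q = [1, 3, 4] / [2, 5, 6] / [7];  common shape = (3, 3, 1)

Row-insert the values π_1, π_2, … into P one at a time, bumping the leftmost entry strictly greater than the inserted value down to the next row. The recording tableau Q records, in position (i, j), the step at which that cell was added to P.
  Insert 4 (step 1): P = [4];  Q = [1]
  Insert 2 (step 2): P = [2] / [4];  Q = [1] / [2]
  Insert 6 (step 3): P = [2, 6] / [4];  Q = [1, 3] / [2]
  Insert 7 (step 4): P = [2, 6, 7] / [4];  Q = [1, 3, 4] / [2]
  Insert 3 (step 5): P = [2, 3, 7] / [4, 6];  Q = [1, 3, 4] / [2, 5]
  Insert 5 (step 6): P = [2, 3, 5] / [4, 6, 7];  Q = [1, 3, 4] / [2, 5, 6]
  Insert 1 (step 7): P = [1, 3, 5] / [2, 6, 7] / [4];  Q = [1, 3, 4] / [2, 5, 6] / [7]
Final shape: (3, 3, 1).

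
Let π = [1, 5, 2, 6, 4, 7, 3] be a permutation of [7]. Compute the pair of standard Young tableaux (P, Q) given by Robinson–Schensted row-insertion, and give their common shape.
P = [1, 2, 3, 7] / [4, 6] / [5];  Q = [1, 2, 4, 6] / [3, 5] / [7];  common shape = (4, 2, 1)

Row-insert the values π_1, π_2, … into P one at a time, bumping the leftmost entry strictly greater than the inserted value down to the next row. The recording tableau Q records, in position (i, j), the step at which that cell was added to P.
  Insert 1 (step 1): P = [1];  Q = [1]
  Insert 5 (step 2): P = [1, 5];  Q = [1, 2]
  Insert 2 (step 3): P = [1, 2] / [5];  Q = [1, 2] / [3]
  Insert 6 (step 4): P = [1, 2, 6] / [5];  Q = [1, 2, 4] / [3]
  Insert 4 (step 5): P = [1, 2, 4] / [5, 6];  Q = [1, 2, 4] / [3, 5]
  Insert 7 (step 6): P = [1, 2, 4, 7] / [5, 6];  Q = [1, 2, 4, 6] / [3, 5]
  Insert 3 (step 7): P = [1, 2, 3, 7] / [4, 6] / [5];  Q = [1, 2, 4, 6] / [3, 5] / [7]
Final shape: (4, 2, 1).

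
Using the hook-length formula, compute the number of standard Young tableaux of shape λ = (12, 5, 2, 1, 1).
# SYT of shape (12, 5, 2, 1, 1) = 25639740

Hook-length formula: f^λ = n! / Π hook(c), product over all cells c of the Young diagram. For λ = (12, 5, 2, 1, 1), n = 21 boxes. Hook lengths by row (left-to-right, top-to-bottom): [16, 13, 11, 10, 9, 7, 6, 5, 4, 3, 2, 1]; [8, 5, 3, 2, 1]; [4, 1]; [2]; [1]. Product of hooks = 1992646656000. So f^λ = 21! / 1992646656000 = 51090942171709440000 / 1992646656000 = 25639740.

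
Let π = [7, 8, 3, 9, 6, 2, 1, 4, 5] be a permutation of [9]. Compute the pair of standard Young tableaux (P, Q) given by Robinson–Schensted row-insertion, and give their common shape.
P = [1, 4, 5] / [2, 6, 9] / [3, 8] / [7];  Q = [1, 2, 4] / [3, 5, 9] / [6, 8] / [7];  common shape = (3, 3, 2, 1)

Row-insert the values π_1, π_2, … into P one at a time, bumping the leftmost entry strictly greater than the inserted value down to the next row. The recording tableau Q records, in position (i, j), the step at which that cell was added to P.
  Insert 7 (step 1): P = [7];  Q = [1]
  Insert 8 (step 2): P = [7, 8];  Q = [1, 2]
  Insert 3 (step 3): P = [3, 8] / [7];  Q = [1, 2] / [3]
  Insert 9 (step 4): P = [3, 8, 9] / [7];  Q = [1, 2, 4] / [3]
  Insert 6 (step 5): P = [3, 6, 9] / [7, 8];  Q = [1, 2, 4] / [3, 5]
  Insert 2 (step 6): P = [2, 6, 9] / [3, 8] / [7];  Q = [1, 2, 4] / [3, 5] / [6]
  Insert 1 (step 7): P = [1, 6, 9] / [2, 8] / [3] / [7];  Q = [1, 2, 4] / [3, 5] / [6] / [7]
  Insert 4 (step 8): P = [1, 4, 9] / [2, 6] / [3, 8] / [7];  Q = [1, 2, 4] / [3, 5] / [6, 8] / [7]
  Insert 5 (step 9): P = [1, 4, 5] / [2, 6, 9] / [3, 8] / [7];  Q = [1, 2, 4] / [3, 5, 9] / [6, 8] / [7]
Final shape: (3, 3, 2, 1).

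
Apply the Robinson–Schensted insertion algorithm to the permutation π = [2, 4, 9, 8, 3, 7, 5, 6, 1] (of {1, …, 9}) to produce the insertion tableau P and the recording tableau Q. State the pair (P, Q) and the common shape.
P = [1, 3, 5, 6] / [2, 7] / [4] / [8] / [9];  Q = [1, 2, 3, 8] / [4, 6] / [5] / [7] / [9];  common shape = (4, 2, 1, 1, 1)

Row-insert the values π_1, π_2, … into P one at a time, bumping the leftmost entry strictly greater than the inserted value down to the next row. The recording tableau Q records, in position (i, j), the step at which that cell was added to P.
  Insert 2 (step 1): P = [2];  Q = [1]
  Insert 4 (step 2): P = [2, 4];  Q = [1, 2]
  Insert 9 (step 3): P = [2, 4, 9];  Q = [1, 2, 3]
  Insert 8 (step 4): P = [2, 4, 8] / [9];  Q = [1, 2, 3] / [4]
  Insert 3 (step 5): P = [2, 3, 8] / [4] / [9];  Q = [1, 2, 3] / [4] / [5]
  Insert 7 (step 6): P = [2, 3, 7] / [4, 8] / [9];  Q = [1, 2, 3] / [4, 6] / [5]
  Insert 5 (step 7): P = [2, 3, 5] / [4, 7] / [8] / [9];  Q = [1, 2, 3] / [4, 6] / [5] / [7]
  Insert 6 (step 8): P = [2, 3, 5, 6] / [4, 7] / [8] / [9];  Q = [1, 2, 3, 8] / [4, 6] / [5] / [7]
  Insert 1 (step 9): P = [1, 3, 5, 6] / [2, 7] / [4] / [8] / [9];  Q = [1, 2, 3, 8] / [4, 6] / [5] / [7] / [9]
Final shape: (4, 2, 1, 1, 1).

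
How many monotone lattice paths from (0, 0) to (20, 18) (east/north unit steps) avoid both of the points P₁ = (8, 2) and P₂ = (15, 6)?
Number of paths = 31965127803

Inclusion–exclusion. Total paths: C(38, 20) = 33578000610. Through P₁: C(10, 8)·C(28, 12) = 1368978975. Through P₂: C(21, 15)·C(17, 5) = 335785632. Since P₁ is strictly southwest of P₂, a monotone path through both must visit P₁ then P₂; paths through both = C(10, 8)·C(11, 7)·C(17, 5) = 91891800. Avoid both = 33578000610 − 1368978975 − 335785632 + 91891800 = 31965127803.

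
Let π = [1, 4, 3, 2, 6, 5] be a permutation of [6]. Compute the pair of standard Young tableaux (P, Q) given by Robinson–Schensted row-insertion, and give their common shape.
P = [1, 2, 5] / [3, 6] / [4];  Q = [1, 2, 5] / [3, 6] / [4];  common shape = (3, 2, 1)

Row-insert the values π_1, π_2, … into P one at a time, bumping the leftmost entry strictly greater than the inserted value down to the next row. The recording tableau Q records, in position (i, j), the step at which that cell was added to P.
  Insert 1 (step 1): P = [1];  Q = [1]
  Insert 4 (step 2): P = [1, 4];  Q = [1, 2]
  Insert 3 (step 3): P = [1, 3] / [4];  Q = [1, 2] / [3]
  Insert 2 (step 4): P = [1, 2] / [3] / [4];  Q = [1, 2] / [3] / [4]
  Insert 6 (step 5): P = [1, 2, 6] / [3] / [4];  Q = [1, 2, 5] / [3] / [4]
  Insert 5 (step 6): P = [1, 2, 5] / [3, 6] / [4];  Q = [1, 2, 5] / [3, 6] / [4]
Final shape: (3, 2, 1).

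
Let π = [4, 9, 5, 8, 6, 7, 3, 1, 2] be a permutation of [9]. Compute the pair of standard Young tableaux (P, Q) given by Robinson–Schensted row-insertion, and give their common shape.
P = [1, 2, 6, 7] / [3, 5] / [4] / [8] / [9];  Q = [1, 2, 4, 6] / [3, 9] / [5] / [7] / [8];  common shape = (4, 2, 1, 1, 1)

Row-insert the values π_1, π_2, … into P one at a time, bumping the leftmost entry strictly greater than the inserted value down to the next row. The recording tableau Q records, in position (i, j), the step at which that cell was added to P.
  Insert 4 (step 1): P = [4];  Q = [1]
  Insert 9 (step 2): P = [4, 9];  Q = [1, 2]
  Insert 5 (step 3): P = [4, 5] / [9];  Q = [1, 2] / [3]
  Insert 8 (step 4): P = [4, 5, 8] / [9];  Q = [1, 2, 4] / [3]
  Insert 6 (step 5): P = [4, 5, 6] / [8] / [9];  Q = [1, 2, 4] / [3] / [5]
  Insert 7 (step 6): P = [4, 5, 6, 7] / [8] / [9];  Q = [1, 2, 4, 6] / [3] / [5]
  Insert 3 (step 7): P = [3, 5, 6, 7] / [4] / [8] / [9];  Q = [1, 2, 4, 6] / [3] / [5] / [7]
  Insert 1 (step 8): P = [1, 5, 6, 7] / [3] / [4] / [8] / [9];  Q = [1, 2, 4, 6] / [3] / [5] / [7] / [8]
  Insert 2 (step 9): P = [1, 2, 6, 7] / [3, 5] / [4] / [8] / [9];  Q = [1, 2, 4, 6] / [3, 9] / [5] / [7] / [8]
Final shape: (4, 2, 1, 1, 1).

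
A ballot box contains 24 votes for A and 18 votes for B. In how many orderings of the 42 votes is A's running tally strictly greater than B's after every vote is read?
Strict-lead orderings = 50528160150

Total orderings of the 42 votes with 24 for A: C(42, 24) = 353697121050. By the Bertrand ballot formula (Cycle Lemma / reflection principle), the number of orderings in which A is strictly ahead of B throughout is (p − q)/(p + q) · C(p + q, p) = (24 − 18)/(24 + 18) · 353697121050 = 50528160150.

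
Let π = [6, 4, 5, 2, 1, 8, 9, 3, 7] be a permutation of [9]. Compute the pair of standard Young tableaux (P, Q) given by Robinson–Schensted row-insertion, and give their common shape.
P = [1, 3, 7, 9] / [2, 5, 8] / [4] / [6];  Q = [1, 3, 6, 7] / [2, 8, 9] / [4] / [5];  common shape = (4, 3, 1, 1)

Row-insert the values π_1, π_2, … into P one at a time, bumping the leftmost entry strictly greater than the inserted value down to the next row. The recording tableau Q records, in position (i, j), the step at which that cell was added to P.
  Insert 6 (step 1): P = [6];  Q = [1]
  Insert 4 (step 2): P = [4] / [6];  Q = [1] / [2]
  Insert 5 (step 3): P = [4, 5] / [6];  Q = [1, 3] / [2]
  Insert 2 (step 4): P = [2, 5] / [4] / [6];  Q = [1, 3] / [2] / [4]
  Insert 1 (step 5): P = [1, 5] / [2] / [4] / [6];  Q = [1, 3] / [2] / [4] / [5]
  Insert 8 (step 6): P = [1, 5, 8] / [2] / [4] / [6];  Q = [1, 3, 6] / [2] / [4] / [5]
  Insert 9 (step 7): P = [1, 5, 8, 9] / [2] / [4] / [6];  Q = [1, 3, 6, 7] / [2] / [4] / [5]
  Insert 3 (step 8): P = [1, 3, 8, 9] / [2, 5] / [4] / [6];  Q = [1, 3, 6, 7] / [2, 8] / [4] / [5]
  Insert 7 (step 9): P = [1, 3, 7, 9] / [2, 5, 8] / [4] / [6];  Q = [1, 3, 6, 7] / [2, 8, 9] / [4] / [5]
Final shape: (4, 3, 1, 1).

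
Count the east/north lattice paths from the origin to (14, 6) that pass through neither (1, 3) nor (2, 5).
Number of paths = 36403

Inclusion–exclusion. Total paths: C(20, 14) = 38760. Through P₁: C(4, 1)·C(16, 13) = 2240. Through P₂: C(7, 2)·C(13, 12) = 273. Since P₁ is strictly southwest of P₂, a monotone path through both must visit P₁ then P₂; paths through both = C(4, 1)·C(3, 1)·C(13, 12) = 156. Avoid both = 38760 − 2240 − 273 + 156 = 36403.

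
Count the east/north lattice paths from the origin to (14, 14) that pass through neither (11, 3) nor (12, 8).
Number of paths = 36518096

Inclusion–exclusion. Total paths: C(28, 14) = 40116600. Through P₁: C(14, 11)·C(14, 3) = 132496. Through P₂: C(20, 12)·C(8, 2) = 3527160. Since P₁ is strictly southwest of P₂, a monotone path through both must visit P₁ then P₂; paths through both = C(14, 11)·C(6, 1)·C(8, 2) = 61152. Avoid both = 40116600 − 132496 − 3527160 + 61152 = 36518096.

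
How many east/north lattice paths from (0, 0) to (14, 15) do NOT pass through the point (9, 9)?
Number of paths = 55096320

Total paths from (0, 0) to (14, 15): C(29, 14) = 77558760. Paths through (9, 9): (paths (0, 0) → (9, 9)) × (paths (9, 9) → (14, 15)) = C(18, 9) · C(11, 5) = 48620 · 462 = 22462440. Avoidance count = 77558760 − 22462440 = 55096320.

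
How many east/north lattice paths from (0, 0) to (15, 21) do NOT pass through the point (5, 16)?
Number of paths = 5506794513

Total paths from (0, 0) to (15, 21): C(36, 15) = 5567902560. Paths through (5, 16): (paths (0, 0) → (5, 16)) × (paths (5, 16) → (15, 21)) = C(21, 5) · C(15, 10) = 20349 · 3003 = 61108047. Avoidance count = 5567902560 − 61108047 = 5506794513.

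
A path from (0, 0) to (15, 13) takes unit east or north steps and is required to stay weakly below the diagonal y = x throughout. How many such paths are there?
Number of paths = 7020405

By the reflection principle (André's argument), the number of monotone paths to (15, 13) with n ≤ m that never go above y = x is C(28, 15) − C(28, 16) = 37442160 − 30421755 = 7020405.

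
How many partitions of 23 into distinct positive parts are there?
q(23) = 104

A partition into distinct parts is a strictly decreasing sequence summing to n. The recurrence d(n, m) = d(n, m−1) + d(n−m, m−1) (use part m at most once) with q(n) = d(n, n) gives q(23) = 104. (Euler's theorem: # distinct-part partitions = # odd-part partitions.)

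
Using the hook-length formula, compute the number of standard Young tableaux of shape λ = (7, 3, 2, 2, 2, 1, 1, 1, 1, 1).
# SYT of shape (7, 3, 2, 2, 2, 1, 1, 1, 1, 1) = 111105540

Hook-length formula: f^λ = n! / Π hook(c), product over all cells c of the Young diagram. For λ = (7, 3, 2, 2, 2, 1, 1, 1, 1, 1), n = 21 boxes. Hook lengths by row (left-to-right, top-to-bottom): [16, 10, 6, 4, 3, 2, 1]; [11, 5, 1]; [9, 3]; [8, 2]; [7, 1]; [5]; [4]; [3]; [2]; [1]. Product of hooks = 459841536000. So f^λ = 21! / 459841536000 = 51090942171709440000 / 459841536000 = 111105540.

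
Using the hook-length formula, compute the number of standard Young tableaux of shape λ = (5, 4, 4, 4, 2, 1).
# SYT of shape (5, 4, 4, 4, 2, 1) = 58198140

Hook-length formula: f^λ = n! / Π hook(c), product over all cells c of the Young diagram. For λ = (5, 4, 4, 4, 2, 1), n = 20 boxes. Hook lengths by row (left-to-right, top-to-bottom): [10, 8, 6, 5, 1]; [8, 6, 4, 3]; [7, 5, 3, 2]; [6, 4, 2, 1]; [3, 1]; [1]. Product of hooks = 41803776000. So f^λ = 20! / 41803776000 = 2432902008176640000 / 41803776000 = 58198140.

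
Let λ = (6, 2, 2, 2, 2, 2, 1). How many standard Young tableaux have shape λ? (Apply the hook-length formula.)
# SYT of shape (6, 2, 2, 2, 2, 2, 1) = 408408

Hook-length formula: f^λ = n! / Π hook(c), product over all cells c of the Young diagram. For λ = (6, 2, 2, 2, 2, 2, 1), n = 17 boxes. Hook lengths by row (left-to-right, top-to-bottom): [12, 10, 4, 3, 2, 1]; [7, 5]; [6, 4]; [5, 3]; [4, 2]; [3, 1]; [1]. Product of hooks = 870912000. So f^λ = 17! / 870912000 = 355687428096000 / 870912000 = 408408.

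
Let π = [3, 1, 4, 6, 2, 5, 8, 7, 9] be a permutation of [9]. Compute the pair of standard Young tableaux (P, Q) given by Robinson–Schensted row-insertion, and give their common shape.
P = [1, 2, 5, 7, 9] / [3, 4, 6, 8];  Q = [1, 3, 4, 7, 9] / [2, 5, 6, 8];  common shape = (5, 4)

Row-insert the values π_1, π_2, … into P one at a time, bumping the leftmost entry strictly greater than the inserted value down to the next row. The recording tableau Q records, in position (i, j), the step at which that cell was added to P.
  Insert 3 (step 1): P = [3];  Q = [1]
  Insert 1 (step 2): P = [1] / [3];  Q = [1] / [2]
  Insert 4 (step 3): P = [1, 4] / [3];  Q = [1, 3] / [2]
  Insert 6 (step 4): P = [1, 4, 6] / [3];  Q = [1, 3, 4] / [2]
  Insert 2 (step 5): P = [1, 2, 6] / [3, 4];  Q = [1, 3, 4] / [2, 5]
  Insert 5 (step 6): P = [1, 2, 5] / [3, 4, 6];  Q = [1, 3, 4] / [2, 5, 6]
  Insert 8 (step 7): P = [1, 2, 5, 8] / [3, 4, 6];  Q = [1, 3, 4, 7] / [2, 5, 6]
  Insert 7 (step 8): P = [1, 2, 5, 7] / [3, 4, 6, 8];  Q = [1, 3, 4, 7] / [2, 5, 6, 8]
  Insert 9 (step 9): P = [1, 2, 5, 7, 9] / [3, 4, 6, 8];  Q = [1, 3, 4, 7, 9] / [2, 5, 6, 8]
Final shape: (5, 4).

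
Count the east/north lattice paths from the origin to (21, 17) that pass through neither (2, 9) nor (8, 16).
Number of paths = 28650063981

Inclusion–exclusion. Total paths: C(38, 21) = 28781143380. Through P₁: C(11, 2)·C(27, 19) = 122104125. Through P₂: C(24, 8)·C(14, 13) = 10296594. Since P₁ is strictly southwest of P₂, a monotone path through both must visit P₁ then P₂; paths through both = C(11, 2)·C(13, 6)·C(14, 13) = 1321320. Avoid both = 28781143380 − 122104125 − 10296594 + 1321320 = 28650063981.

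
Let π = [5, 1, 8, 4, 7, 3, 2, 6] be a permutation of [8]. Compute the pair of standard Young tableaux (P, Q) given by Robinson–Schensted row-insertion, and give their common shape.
P = [1, 2, 6] / [3, 7] / [4, 8] / [5];  Q = [1, 3, 5] / [2, 4] / [6, 8] / [7];  common shape = (3, 2, 2, 1)

Row-insert the values π_1, π_2, … into P one at a time, bumping the leftmost entry strictly greater than the inserted value down to the next row. The recording tableau Q records, in position (i, j), the step at which that cell was added to P.
  Insert 5 (step 1): P = [5];  Q = [1]
  Insert 1 (step 2): P = [1] / [5];  Q = [1] / [2]
  Insert 8 (step 3): P = [1, 8] / [5];  Q = [1, 3] / [2]
  Insert 4 (step 4): P = [1, 4] / [5, 8];  Q = [1, 3] / [2, 4]
  Insert 7 (step 5): P = [1, 4, 7] / [5, 8];  Q = [1, 3, 5] / [2, 4]
  Insert 3 (step 6): P = [1, 3, 7] / [4, 8] / [5];  Q = [1, 3, 5] / [2, 4] / [6]
  Insert 2 (step 7): P = [1, 2, 7] / [3, 8] / [4] / [5];  Q = [1, 3, 5] / [2, 4] / [6] / [7]
  Insert 6 (step 8): P = [1, 2, 6] / [3, 7] / [4, 8] / [5];  Q = [1, 3, 5] / [2, 4] / [6, 8] / [7]
Final shape: (3, 2, 2, 1).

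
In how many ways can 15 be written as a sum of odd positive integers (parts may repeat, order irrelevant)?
p_odd(15) = 27

Partitions of 15 using only odd parts 1, 3, 5, …: 15, 13+1+1, 11+3+1, 11+1+1+1+1, 9+5+1, 9+3+3, 9+3+1+1+1, 9+1+1+1+1+1+1, 7+7+1, 7+5+3, 7+5+1+1+1, 7+3+3+1+1, 7+3+1+1+1+1+1, 7+1+1+1+1+1+1+1+1, 5+5+5, 5+5+3+1+1, 5+5+1+1+1+1+1, 5+3+3+3+1, 5+3+3+1+1+1+1, 5+3+1+1+1+1+1+1+1, 5+1+1+1+1+1+1+1+1+1+1, 3+3+3+3+3, 3+3+3+3+1+1+1, 3+3+3+1+1+1+1+1+1, 3+3+1+1+1+1+1+1+1+1+1, 3+1+1+1+1+1+1+1+1+1+1+1+1, 1+1+1+1+1+1+1+1+1+1+1+1+1+1+1. There are 27. (Euler: this equals q(15), the number of distinct-part partitions.)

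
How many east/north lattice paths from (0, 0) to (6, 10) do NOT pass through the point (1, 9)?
Number of paths = 7948

Total paths from (0, 0) to (6, 10): C(16, 6) = 8008. Paths through (1, 9): (paths (0, 0) → (1, 9)) × (paths (1, 9) → (6, 10)) = C(10, 1) · C(6, 5) = 10 · 6 = 60. Avoidance count = 8008 − 60 = 7948.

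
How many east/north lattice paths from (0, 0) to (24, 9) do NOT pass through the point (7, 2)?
Number of paths = 26107356

Total paths from (0, 0) to (24, 9): C(33, 24) = 38567100. Paths through (7, 2): (paths (0, 0) → (7, 2)) × (paths (7, 2) → (24, 9)) = C(9, 7) · C(24, 17) = 36 · 346104 = 12459744. Avoidance count = 38567100 − 12459744 = 26107356.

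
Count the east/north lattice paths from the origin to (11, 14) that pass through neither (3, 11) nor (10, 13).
Number of paths = 2135416

Inclusion–exclusion. Total paths: C(25, 11) = 4457400. Through P₁: C(14, 3)·C(11, 8) = 60060. Through P₂: C(23, 10)·C(2, 1) = 2288132. Since P₁ is strictly southwest of P₂, a monotone path through both must visit P₁ then P₂; paths through both = C(14, 3)·C(9, 7)·C(2, 1) = 26208. Avoid both = 4457400 − 60060 − 2288132 + 26208 = 2135416.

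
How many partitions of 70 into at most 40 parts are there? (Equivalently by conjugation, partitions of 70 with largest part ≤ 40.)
p(70, parts ≤ 40) = 4064943

Use the recurrence p(n, m) = p(n, m−1) + p(n−m, m): either the largest part is < m (count p(n, m−1)) or the largest part is exactly m (remove one copy of m, count p(n−m, m)). With p(0, ·) = 1 this gives p(70, parts ≤ 40) = 4064943. (By conjugating Young diagrams, this also counts partitions of 70 into at most 40 parts.)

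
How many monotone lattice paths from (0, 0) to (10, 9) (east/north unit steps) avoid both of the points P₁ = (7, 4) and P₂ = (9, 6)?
Number of paths = 61798

Inclusion–exclusion. Total paths: C(19, 10) = 92378. Through P₁: C(11, 7)·C(8, 3) = 18480. Through P₂: C(15, 9)·C(4, 1) = 20020. Since P₁ is strictly southwest of P₂, a monotone path through both must visit P₁ then P₂; paths through both = C(11, 7)·C(4, 2)·C(4, 1) = 7920. Avoid both = 92378 − 18480 − 20020 + 7920 = 61798.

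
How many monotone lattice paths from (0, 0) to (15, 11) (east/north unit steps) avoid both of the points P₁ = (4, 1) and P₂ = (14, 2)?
Number of paths = 5961930

Inclusion–exclusion. Total paths: C(26, 15) = 7726160. Through P₁: C(5, 4)·C(21, 11) = 1763580. Through P₂: C(16, 14)·C(10, 1) = 1200. Since P₁ is strictly southwest of P₂, a monotone path through both must visit P₁ then P₂; paths through both = C(5, 4)·C(11, 10)·C(10, 1) = 550. Avoid both = 7726160 − 1763580 − 1200 + 550 = 5961930.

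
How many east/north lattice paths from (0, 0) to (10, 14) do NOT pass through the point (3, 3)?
Number of paths = 1324776

Total paths from (0, 0) to (10, 14): C(24, 10) = 1961256. Paths through (3, 3): (paths (0, 0) → (3, 3)) × (paths (3, 3) → (10, 14)) = C(6, 3) · C(18, 7) = 20 · 31824 = 636480. Avoidance count = 1961256 − 636480 = 1324776.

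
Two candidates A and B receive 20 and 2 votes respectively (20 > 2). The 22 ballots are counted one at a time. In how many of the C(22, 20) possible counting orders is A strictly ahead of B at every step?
Strict-lead orderings = 189

Total orderings of the 22 votes with 20 for A: C(22, 20) = 231. By the Bertrand ballot formula (Cycle Lemma / reflection principle), the number of orderings in which A is strictly ahead of B throughout is (p − q)/(p + q) · C(p + q, p) = (20 − 2)/(20 + 2) · 231 = 189.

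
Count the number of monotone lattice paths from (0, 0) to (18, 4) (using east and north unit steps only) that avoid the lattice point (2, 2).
Number of paths = 6397

Total paths from (0, 0) to (18, 4): C(22, 18) = 7315. Paths through (2, 2): (paths (0, 0) → (2, 2)) × (paths (2, 2) → (18, 4)) = C(4, 2) · C(18, 16) = 6 · 153 = 918. Avoidance count = 7315 − 918 = 6397.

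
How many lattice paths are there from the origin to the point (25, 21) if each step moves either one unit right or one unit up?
Number of paths = 6943526580276

A monotone lattice path from (0, 0) to (25, 21) consists of 25 east steps and 21 north steps in some order, so it is determined by which 25 of the 46 steps are east. The count is C(46, 25) = 6943526580276.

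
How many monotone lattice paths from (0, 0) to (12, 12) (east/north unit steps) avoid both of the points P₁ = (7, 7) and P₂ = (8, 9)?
Number of paths = 1348802

Inclusion–exclusion. Total paths: C(24, 12) = 2704156. Through P₁: C(14, 7)·C(10, 5) = 864864. Through P₂: C(17, 8)·C(7, 4) = 850850. Since P₁ is strictly southwest of P₂, a monotone path through both must visit P₁ then P₂; paths through both = C(14, 7)·C(3, 1)·C(7, 4) = 360360. Avoid both = 2704156 − 864864 − 850850 + 360360 = 1348802.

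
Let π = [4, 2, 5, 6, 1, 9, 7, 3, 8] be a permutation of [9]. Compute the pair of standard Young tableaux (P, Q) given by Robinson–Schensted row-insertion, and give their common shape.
P = [1, 3, 6, 7, 8] / [2, 5] / [4, 9];  Q = [1, 3, 4, 6, 9] / [2, 7] / [5, 8];  common shape = (5, 2, 2)

Row-insert the values π_1, π_2, … into P one at a time, bumping the leftmost entry strictly greater than the inserted value down to the next row. The recording tableau Q records, in position (i, j), the step at which that cell was added to P.
  Insert 4 (step 1): P = [4];  Q = [1]
  Insert 2 (step 2): P = [2] / [4];  Q = [1] / [2]
  Insert 5 (step 3): P = [2, 5] / [4];  Q = [1, 3] / [2]
  Insert 6 (step 4): P = [2, 5, 6] / [4];  Q = [1, 3, 4] / [2]
  Insert 1 (step 5): P = [1, 5, 6] / [2] / [4];  Q = [1, 3, 4] / [2] / [5]
  Insert 9 (step 6): P = [1, 5, 6, 9] / [2] / [4];  Q = [1, 3, 4, 6] / [2] / [5]
  Insert 7 (step 7): P = [1, 5, 6, 7] / [2, 9] / [4];  Q = [1, 3, 4, 6] / [2, 7] / [5]
  Insert 3 (step 8): P = [1, 3, 6, 7] / [2, 5] / [4, 9];  Q = [1, 3, 4, 6] / [2, 7] / [5, 8]
  Insert 8 (step 9): P = [1, 3, 6, 7, 8] / [2, 5] / [4, 9];  Q = [1, 3, 4, 6, 9] / [2, 7] / [5, 8]
Final shape: (5, 2, 2).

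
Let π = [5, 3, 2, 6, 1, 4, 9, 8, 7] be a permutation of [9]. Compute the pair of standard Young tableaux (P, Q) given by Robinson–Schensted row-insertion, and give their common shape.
P = [1, 4, 7] / [2, 6, 8] / [3, 9] / [5];  Q = [1, 4, 7] / [2, 6, 8] / [3, 9] / [5];  common shape = (3, 3, 2, 1)

Row-insert the values π_1, π_2, … into P one at a time, bumping the leftmost entry strictly greater than the inserted value down to the next row. The recording tableau Q records, in position (i, j), the step at which that cell was added to P.
  Insert 5 (step 1): P = [5];  Q = [1]
  Insert 3 (step 2): P = [3] / [5];  Q = [1] / [2]
  Insert 2 (step 3): P = [2] / [3] / [5];  Q = [1] / [2] / [3]
  Insert 6 (step 4): P = [2, 6] / [3] / [5];  Q = [1, 4] / [2] / [3]
  Insert 1 (step 5): P = [1, 6] / [2] / [3] / [5];  Q = [1, 4] / [2] / [3] / [5]
  Insert 4 (step 6): P = [1, 4] / [2, 6] / [3] / [5];  Q = [1, 4] / [2, 6] / [3] / [5]
  Insert 9 (step 7): P = [1, 4, 9] / [2, 6] / [3] / [5];  Q = [1, 4, 7] / [2, 6] / [3] / [5]
  Insert 8 (step 8): P = [1, 4, 8] / [2, 6, 9] / [3] / [5];  Q = [1, 4, 7] / [2, 6, 8] / [3] / [5]
  Insert 7 (step 9): P = [1, 4, 7] / [2, 6, 8] / [3, 9] / [5];  Q = [1, 4, 7] / [2, 6, 8] / [3, 9] / [5]
Final shape: (3, 3, 2, 1).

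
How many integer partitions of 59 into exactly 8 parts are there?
p(59, 8 parts) = 33940

Partitions of n into exactly k parts are in bijection with partitions of n − k into at most k parts (subtract 1 from each part). So p(59, exactly 8) = p(51, parts ≤ 8). Computing via the recurrence p(m, j) = p(m, j−1) + p(m−j, j) gives 33940.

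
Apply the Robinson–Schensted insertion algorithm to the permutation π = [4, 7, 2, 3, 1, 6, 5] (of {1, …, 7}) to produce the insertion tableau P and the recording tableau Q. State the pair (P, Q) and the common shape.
P = [1, 3, 5] / [2, 6] / [4, 7];  Q = [1, 2, 6] / [3, 4] / [5, 7];  common shape = (3, 2, 2)

Row-insert the values π_1, π_2, … into P one at a time, bumping the leftmost entry strictly greater than the inserted value down to the next row. The recording tableau Q records, in position (i, j), the step at which that cell was added to P.
  Insert 4 (step 1): P = [4];  Q = [1]
  Insert 7 (step 2): P = [4, 7];  Q = [1, 2]
  Insert 2 (step 3): P = [2, 7] / [4];  Q = [1, 2] / [3]
  Insert 3 (step 4): P = [2, 3] / [4, 7];  Q = [1, 2] / [3, 4]
  Insert 1 (step 5): P = [1, 3] / [2, 7] / [4];  Q = [1, 2] / [3, 4] / [5]
  Insert 6 (step 6): P = [1, 3, 6] / [2, 7] / [4];  Q = [1, 2, 6] / [3, 4] / [5]
  Insert 5 (step 7): P = [1, 3, 5] / [2, 6] / [4, 7];  Q = [1, 2, 6] / [3, 4] / [5, 7]
Final shape: (3, 2, 2).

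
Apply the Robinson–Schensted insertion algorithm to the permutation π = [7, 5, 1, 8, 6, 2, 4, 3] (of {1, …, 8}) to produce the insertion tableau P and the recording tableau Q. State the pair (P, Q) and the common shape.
P = [1, 2, 3] / [4, 6] / [5, 8] / [7];  Q = [1, 4, 7] / [2, 5] / [3, 6] / [8];  common shape = (3, 2, 2, 1)

Row-insert the values π_1, π_2, … into P one at a time, bumping the leftmost entry strictly greater than the inserted value down to the next row. The recording tableau Q records, in position (i, j), the step at which that cell was added to P.
  Insert 7 (step 1): P = [7];  Q = [1]
  Insert 5 (step 2): P = [5] / [7];  Q = [1] / [2]
  Insert 1 (step 3): P = [1] / [5] / [7];  Q = [1] / [2] / [3]
  Insert 8 (step 4): P = [1, 8] / [5] / [7];  Q = [1, 4] / [2] / [3]
  Insert 6 (step 5): P = [1, 6] / [5, 8] / [7];  Q = [1, 4] / [2, 5] / [3]
  Insert 2 (step 6): P = [1, 2] / [5, 6] / [7, 8];  Q = [1, 4] / [2, 5] / [3, 6]
  Insert 4 (step 7): P = [1, 2, 4] / [5, 6] / [7, 8];  Q = [1, 4, 7] / [2, 5] / [3, 6]
  Insert 3 (step 8): P = [1, 2, 3] / [4, 6] / [5, 8] / [7];  Q = [1, 4, 7] / [2, 5] / [3, 6] / [8]
Final shape: (3, 2, 2, 1).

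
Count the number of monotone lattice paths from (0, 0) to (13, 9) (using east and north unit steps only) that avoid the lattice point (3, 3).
Number of paths = 337260

Total paths from (0, 0) to (13, 9): C(22, 13) = 497420. Paths through (3, 3): (paths (0, 0) → (3, 3)) × (paths (3, 3) → (13, 9)) = C(6, 3) · C(16, 10) = 20 · 8008 = 160160. Avoidance count = 497420 − 160160 = 337260.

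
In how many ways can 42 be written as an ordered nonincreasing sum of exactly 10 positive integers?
p(42, 10 parts) = 5013

Partitions of n into exactly k parts are in bijection with partitions of n − k into at most k parts (subtract 1 from each part). So p(42, exactly 10) = p(32, parts ≤ 10). Computing via the recurrence p(m, j) = p(m, j−1) + p(m−j, j) gives 5013.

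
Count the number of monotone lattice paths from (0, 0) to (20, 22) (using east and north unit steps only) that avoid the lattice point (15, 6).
Number of paths = 512687389284

Total paths from (0, 0) to (20, 22): C(42, 20) = 513791607420. Paths through (15, 6): (paths (0, 0) → (15, 6)) × (paths (15, 6) → (20, 22)) = C(21, 15) · C(21, 5) = 54264 · 20349 = 1104218136. Avoidance count = 513791607420 − 1104218136 = 512687389284.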